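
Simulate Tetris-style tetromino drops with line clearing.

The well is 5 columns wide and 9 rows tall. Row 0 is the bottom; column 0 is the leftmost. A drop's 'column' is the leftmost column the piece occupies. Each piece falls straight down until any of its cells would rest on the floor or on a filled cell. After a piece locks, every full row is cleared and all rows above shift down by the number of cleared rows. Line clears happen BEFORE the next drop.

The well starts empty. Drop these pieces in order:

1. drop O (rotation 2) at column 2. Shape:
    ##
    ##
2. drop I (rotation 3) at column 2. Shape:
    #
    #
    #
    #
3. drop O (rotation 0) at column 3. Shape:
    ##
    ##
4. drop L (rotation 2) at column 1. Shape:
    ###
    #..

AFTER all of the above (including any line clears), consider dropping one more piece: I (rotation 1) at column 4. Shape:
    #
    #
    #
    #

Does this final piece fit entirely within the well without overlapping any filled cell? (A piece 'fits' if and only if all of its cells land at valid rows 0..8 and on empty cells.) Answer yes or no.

Drop 1: O rot2 at col 2 lands with bottom-row=0; cleared 0 line(s) (total 0); column heights now [0 0 2 2 0], max=2
Drop 2: I rot3 at col 2 lands with bottom-row=2; cleared 0 line(s) (total 0); column heights now [0 0 6 2 0], max=6
Drop 3: O rot0 at col 3 lands with bottom-row=2; cleared 0 line(s) (total 0); column heights now [0 0 6 4 4], max=6
Drop 4: L rot2 at col 1 lands with bottom-row=5; cleared 0 line(s) (total 0); column heights now [0 7 7 7 4], max=7
Test piece I rot1 at col 4 (width 1): heights before test = [0 7 7 7 4]; fits = True

Answer: yes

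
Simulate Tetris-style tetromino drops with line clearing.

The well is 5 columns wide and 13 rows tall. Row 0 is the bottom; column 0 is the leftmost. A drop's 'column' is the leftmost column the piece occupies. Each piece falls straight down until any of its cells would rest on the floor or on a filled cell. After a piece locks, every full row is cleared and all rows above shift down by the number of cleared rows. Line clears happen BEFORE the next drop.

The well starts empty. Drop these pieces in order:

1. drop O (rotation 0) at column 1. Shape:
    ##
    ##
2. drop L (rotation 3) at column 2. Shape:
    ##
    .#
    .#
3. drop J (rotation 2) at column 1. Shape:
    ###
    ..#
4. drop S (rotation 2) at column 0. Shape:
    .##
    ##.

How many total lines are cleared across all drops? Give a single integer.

Drop 1: O rot0 at col 1 lands with bottom-row=0; cleared 0 line(s) (total 0); column heights now [0 2 2 0 0], max=2
Drop 2: L rot3 at col 2 lands with bottom-row=0; cleared 0 line(s) (total 0); column heights now [0 2 3 3 0], max=3
Drop 3: J rot2 at col 1 lands with bottom-row=3; cleared 0 line(s) (total 0); column heights now [0 5 5 5 0], max=5
Drop 4: S rot2 at col 0 lands with bottom-row=5; cleared 0 line(s) (total 0); column heights now [6 7 7 5 0], max=7

Answer: 0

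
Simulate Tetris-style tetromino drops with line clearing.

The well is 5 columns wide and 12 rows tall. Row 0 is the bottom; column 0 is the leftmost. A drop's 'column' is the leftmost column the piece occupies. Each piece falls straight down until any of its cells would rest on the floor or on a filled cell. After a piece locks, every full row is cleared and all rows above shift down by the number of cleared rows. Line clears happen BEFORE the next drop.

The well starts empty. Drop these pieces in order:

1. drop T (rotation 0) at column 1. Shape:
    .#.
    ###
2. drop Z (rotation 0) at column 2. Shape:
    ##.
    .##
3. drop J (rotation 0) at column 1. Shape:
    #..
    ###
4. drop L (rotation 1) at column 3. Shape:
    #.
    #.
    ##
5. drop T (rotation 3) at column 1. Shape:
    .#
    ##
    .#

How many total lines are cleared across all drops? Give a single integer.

Answer: 0

Derivation:
Drop 1: T rot0 at col 1 lands with bottom-row=0; cleared 0 line(s) (total 0); column heights now [0 1 2 1 0], max=2
Drop 2: Z rot0 at col 2 lands with bottom-row=1; cleared 0 line(s) (total 0); column heights now [0 1 3 3 2], max=3
Drop 3: J rot0 at col 1 lands with bottom-row=3; cleared 0 line(s) (total 0); column heights now [0 5 4 4 2], max=5
Drop 4: L rot1 at col 3 lands with bottom-row=4; cleared 0 line(s) (total 0); column heights now [0 5 4 7 5], max=7
Drop 5: T rot3 at col 1 lands with bottom-row=4; cleared 0 line(s) (total 0); column heights now [0 6 7 7 5], max=7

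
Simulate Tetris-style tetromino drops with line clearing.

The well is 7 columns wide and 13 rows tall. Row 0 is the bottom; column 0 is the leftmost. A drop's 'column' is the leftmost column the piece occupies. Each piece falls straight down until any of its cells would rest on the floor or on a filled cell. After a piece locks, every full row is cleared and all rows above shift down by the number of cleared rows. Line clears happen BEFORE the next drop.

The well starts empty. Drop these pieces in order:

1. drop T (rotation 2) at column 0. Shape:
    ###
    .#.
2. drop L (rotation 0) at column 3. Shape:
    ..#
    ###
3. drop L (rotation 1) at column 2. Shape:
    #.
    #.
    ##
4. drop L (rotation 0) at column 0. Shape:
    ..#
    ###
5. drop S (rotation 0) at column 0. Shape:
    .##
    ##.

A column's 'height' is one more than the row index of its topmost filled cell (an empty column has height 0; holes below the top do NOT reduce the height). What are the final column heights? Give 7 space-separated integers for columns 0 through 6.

Answer: 7 8 8 3 1 2 0

Derivation:
Drop 1: T rot2 at col 0 lands with bottom-row=0; cleared 0 line(s) (total 0); column heights now [2 2 2 0 0 0 0], max=2
Drop 2: L rot0 at col 3 lands with bottom-row=0; cleared 0 line(s) (total 0); column heights now [2 2 2 1 1 2 0], max=2
Drop 3: L rot1 at col 2 lands with bottom-row=2; cleared 0 line(s) (total 0); column heights now [2 2 5 3 1 2 0], max=5
Drop 4: L rot0 at col 0 lands with bottom-row=5; cleared 0 line(s) (total 0); column heights now [6 6 7 3 1 2 0], max=7
Drop 5: S rot0 at col 0 lands with bottom-row=6; cleared 0 line(s) (total 0); column heights now [7 8 8 3 1 2 0], max=8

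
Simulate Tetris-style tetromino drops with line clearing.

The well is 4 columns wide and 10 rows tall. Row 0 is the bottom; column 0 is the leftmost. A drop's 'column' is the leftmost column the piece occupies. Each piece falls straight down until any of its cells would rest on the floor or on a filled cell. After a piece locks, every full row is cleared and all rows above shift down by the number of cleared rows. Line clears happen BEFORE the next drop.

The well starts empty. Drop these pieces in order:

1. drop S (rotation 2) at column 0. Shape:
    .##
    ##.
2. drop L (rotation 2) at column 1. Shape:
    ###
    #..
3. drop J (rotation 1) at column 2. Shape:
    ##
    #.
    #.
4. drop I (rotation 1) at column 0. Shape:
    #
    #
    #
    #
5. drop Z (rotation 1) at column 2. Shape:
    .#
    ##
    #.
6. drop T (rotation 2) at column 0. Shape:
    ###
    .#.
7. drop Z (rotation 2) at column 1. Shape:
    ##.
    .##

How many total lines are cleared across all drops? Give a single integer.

Answer: 2

Derivation:
Drop 1: S rot2 at col 0 lands with bottom-row=0; cleared 0 line(s) (total 0); column heights now [1 2 2 0], max=2
Drop 2: L rot2 at col 1 lands with bottom-row=2; cleared 0 line(s) (total 0); column heights now [1 4 4 4], max=4
Drop 3: J rot1 at col 2 lands with bottom-row=4; cleared 0 line(s) (total 0); column heights now [1 4 7 7], max=7
Drop 4: I rot1 at col 0 lands with bottom-row=1; cleared 1 line(s) (total 1); column heights now [4 3 6 6], max=6
Drop 5: Z rot1 at col 2 lands with bottom-row=6; cleared 0 line(s) (total 1); column heights now [4 3 8 9], max=9
Drop 6: T rot2 at col 0 lands with bottom-row=7; cleared 1 line(s) (total 2); column heights now [4 8 8 8], max=8
Drop 7: Z rot2 at col 1 lands with bottom-row=8; cleared 0 line(s) (total 2); column heights now [4 10 10 9], max=10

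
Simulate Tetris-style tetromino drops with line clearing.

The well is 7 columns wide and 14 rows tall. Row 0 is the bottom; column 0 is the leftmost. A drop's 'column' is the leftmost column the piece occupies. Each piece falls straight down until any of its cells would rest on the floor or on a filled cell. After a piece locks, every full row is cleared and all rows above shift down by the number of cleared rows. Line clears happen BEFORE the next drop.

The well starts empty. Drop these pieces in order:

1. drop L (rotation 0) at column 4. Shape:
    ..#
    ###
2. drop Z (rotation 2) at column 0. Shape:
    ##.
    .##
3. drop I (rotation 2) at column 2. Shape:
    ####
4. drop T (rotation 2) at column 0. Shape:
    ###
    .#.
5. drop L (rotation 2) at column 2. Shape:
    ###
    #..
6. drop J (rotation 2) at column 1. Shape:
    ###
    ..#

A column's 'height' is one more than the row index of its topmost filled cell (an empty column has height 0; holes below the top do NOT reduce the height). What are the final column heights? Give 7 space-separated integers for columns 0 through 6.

Drop 1: L rot0 at col 4 lands with bottom-row=0; cleared 0 line(s) (total 0); column heights now [0 0 0 0 1 1 2], max=2
Drop 2: Z rot2 at col 0 lands with bottom-row=0; cleared 0 line(s) (total 0); column heights now [2 2 1 0 1 1 2], max=2
Drop 3: I rot2 at col 2 lands with bottom-row=1; cleared 1 line(s) (total 1); column heights now [0 1 1 0 1 1 1], max=1
Drop 4: T rot2 at col 0 lands with bottom-row=1; cleared 0 line(s) (total 1); column heights now [3 3 3 0 1 1 1], max=3
Drop 5: L rot2 at col 2 lands with bottom-row=3; cleared 0 line(s) (total 1); column heights now [3 3 5 5 5 1 1], max=5
Drop 6: J rot2 at col 1 lands with bottom-row=5; cleared 0 line(s) (total 1); column heights now [3 7 7 7 5 1 1], max=7

Answer: 3 7 7 7 5 1 1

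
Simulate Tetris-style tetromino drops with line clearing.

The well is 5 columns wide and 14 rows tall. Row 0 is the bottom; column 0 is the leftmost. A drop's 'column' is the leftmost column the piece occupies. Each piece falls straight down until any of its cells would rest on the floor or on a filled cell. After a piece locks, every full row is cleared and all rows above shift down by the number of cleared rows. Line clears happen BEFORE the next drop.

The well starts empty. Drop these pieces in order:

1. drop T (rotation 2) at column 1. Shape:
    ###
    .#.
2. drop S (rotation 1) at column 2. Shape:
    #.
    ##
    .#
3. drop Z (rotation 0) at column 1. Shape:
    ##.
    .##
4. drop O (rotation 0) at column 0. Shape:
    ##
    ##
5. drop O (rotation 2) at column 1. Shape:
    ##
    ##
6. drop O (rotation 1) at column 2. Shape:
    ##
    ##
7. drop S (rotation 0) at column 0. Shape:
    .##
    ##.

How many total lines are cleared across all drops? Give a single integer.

Answer: 0

Derivation:
Drop 1: T rot2 at col 1 lands with bottom-row=0; cleared 0 line(s) (total 0); column heights now [0 2 2 2 0], max=2
Drop 2: S rot1 at col 2 lands with bottom-row=2; cleared 0 line(s) (total 0); column heights now [0 2 5 4 0], max=5
Drop 3: Z rot0 at col 1 lands with bottom-row=5; cleared 0 line(s) (total 0); column heights now [0 7 7 6 0], max=7
Drop 4: O rot0 at col 0 lands with bottom-row=7; cleared 0 line(s) (total 0); column heights now [9 9 7 6 0], max=9
Drop 5: O rot2 at col 1 lands with bottom-row=9; cleared 0 line(s) (total 0); column heights now [9 11 11 6 0], max=11
Drop 6: O rot1 at col 2 lands with bottom-row=11; cleared 0 line(s) (total 0); column heights now [9 11 13 13 0], max=13
Drop 7: S rot0 at col 0 lands with bottom-row=12; cleared 0 line(s) (total 0); column heights now [13 14 14 13 0], max=14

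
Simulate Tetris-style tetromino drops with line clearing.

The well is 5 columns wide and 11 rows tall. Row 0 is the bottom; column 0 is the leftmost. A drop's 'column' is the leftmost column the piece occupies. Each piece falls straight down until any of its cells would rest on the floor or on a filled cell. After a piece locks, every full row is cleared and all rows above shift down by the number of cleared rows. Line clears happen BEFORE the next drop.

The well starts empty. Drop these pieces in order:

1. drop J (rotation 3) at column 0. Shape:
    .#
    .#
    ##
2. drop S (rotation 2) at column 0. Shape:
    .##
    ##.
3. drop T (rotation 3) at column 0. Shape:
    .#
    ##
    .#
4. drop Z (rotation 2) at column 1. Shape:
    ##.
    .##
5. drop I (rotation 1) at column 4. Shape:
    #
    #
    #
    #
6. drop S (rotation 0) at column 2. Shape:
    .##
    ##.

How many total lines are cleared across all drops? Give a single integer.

Answer: 0

Derivation:
Drop 1: J rot3 at col 0 lands with bottom-row=0; cleared 0 line(s) (total 0); column heights now [1 3 0 0 0], max=3
Drop 2: S rot2 at col 0 lands with bottom-row=3; cleared 0 line(s) (total 0); column heights now [4 5 5 0 0], max=5
Drop 3: T rot3 at col 0 lands with bottom-row=5; cleared 0 line(s) (total 0); column heights now [7 8 5 0 0], max=8
Drop 4: Z rot2 at col 1 lands with bottom-row=7; cleared 0 line(s) (total 0); column heights now [7 9 9 8 0], max=9
Drop 5: I rot1 at col 4 lands with bottom-row=0; cleared 0 line(s) (total 0); column heights now [7 9 9 8 4], max=9
Drop 6: S rot0 at col 2 lands with bottom-row=9; cleared 0 line(s) (total 0); column heights now [7 9 10 11 11], max=11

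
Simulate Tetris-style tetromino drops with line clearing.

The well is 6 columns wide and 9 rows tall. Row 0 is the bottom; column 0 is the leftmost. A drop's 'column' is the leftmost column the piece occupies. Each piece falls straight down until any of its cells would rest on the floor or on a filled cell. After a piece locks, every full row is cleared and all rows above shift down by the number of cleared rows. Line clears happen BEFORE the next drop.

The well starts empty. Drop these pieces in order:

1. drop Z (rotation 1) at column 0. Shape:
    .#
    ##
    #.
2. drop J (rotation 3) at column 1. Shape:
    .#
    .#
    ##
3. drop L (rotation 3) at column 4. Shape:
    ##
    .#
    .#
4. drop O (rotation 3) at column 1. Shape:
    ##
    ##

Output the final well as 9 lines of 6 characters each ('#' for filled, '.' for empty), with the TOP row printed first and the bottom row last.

Drop 1: Z rot1 at col 0 lands with bottom-row=0; cleared 0 line(s) (total 0); column heights now [2 3 0 0 0 0], max=3
Drop 2: J rot3 at col 1 lands with bottom-row=3; cleared 0 line(s) (total 0); column heights now [2 4 6 0 0 0], max=6
Drop 3: L rot3 at col 4 lands with bottom-row=0; cleared 0 line(s) (total 0); column heights now [2 4 6 0 3 3], max=6
Drop 4: O rot3 at col 1 lands with bottom-row=6; cleared 0 line(s) (total 0); column heights now [2 8 8 0 3 3], max=8

Answer: ......
.##...
.##...
..#...
..#...
.##...
.#..##
##...#
#....#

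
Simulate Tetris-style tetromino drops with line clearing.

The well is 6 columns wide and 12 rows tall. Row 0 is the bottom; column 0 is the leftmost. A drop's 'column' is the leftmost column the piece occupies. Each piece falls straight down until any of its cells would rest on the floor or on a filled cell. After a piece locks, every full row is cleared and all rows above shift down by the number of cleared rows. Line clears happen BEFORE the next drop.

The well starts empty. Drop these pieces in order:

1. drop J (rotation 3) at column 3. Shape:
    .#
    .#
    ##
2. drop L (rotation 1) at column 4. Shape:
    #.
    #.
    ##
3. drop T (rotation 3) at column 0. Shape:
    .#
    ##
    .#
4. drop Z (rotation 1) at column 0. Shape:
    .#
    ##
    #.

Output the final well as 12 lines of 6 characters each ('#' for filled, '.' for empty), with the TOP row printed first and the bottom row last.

Answer: ......
......
......
......
......
......
....#.
.#..#.
##..##
##..#.
##..#.
.#.##.

Derivation:
Drop 1: J rot3 at col 3 lands with bottom-row=0; cleared 0 line(s) (total 0); column heights now [0 0 0 1 3 0], max=3
Drop 2: L rot1 at col 4 lands with bottom-row=3; cleared 0 line(s) (total 0); column heights now [0 0 0 1 6 4], max=6
Drop 3: T rot3 at col 0 lands with bottom-row=0; cleared 0 line(s) (total 0); column heights now [2 3 0 1 6 4], max=6
Drop 4: Z rot1 at col 0 lands with bottom-row=2; cleared 0 line(s) (total 0); column heights now [4 5 0 1 6 4], max=6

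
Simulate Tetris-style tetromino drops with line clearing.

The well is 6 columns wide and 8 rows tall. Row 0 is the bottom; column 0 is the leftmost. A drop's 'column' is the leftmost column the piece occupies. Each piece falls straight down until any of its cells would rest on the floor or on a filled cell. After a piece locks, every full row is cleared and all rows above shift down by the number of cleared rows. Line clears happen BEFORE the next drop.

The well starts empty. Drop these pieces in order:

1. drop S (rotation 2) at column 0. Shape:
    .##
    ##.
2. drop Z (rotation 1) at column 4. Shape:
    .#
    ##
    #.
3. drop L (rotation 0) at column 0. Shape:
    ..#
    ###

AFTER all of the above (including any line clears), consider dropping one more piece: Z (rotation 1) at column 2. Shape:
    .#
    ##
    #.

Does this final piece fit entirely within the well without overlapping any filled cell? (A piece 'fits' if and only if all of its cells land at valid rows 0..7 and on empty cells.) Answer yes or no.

Drop 1: S rot2 at col 0 lands with bottom-row=0; cleared 0 line(s) (total 0); column heights now [1 2 2 0 0 0], max=2
Drop 2: Z rot1 at col 4 lands with bottom-row=0; cleared 0 line(s) (total 0); column heights now [1 2 2 0 2 3], max=3
Drop 3: L rot0 at col 0 lands with bottom-row=2; cleared 0 line(s) (total 0); column heights now [3 3 4 0 2 3], max=4
Test piece Z rot1 at col 2 (width 2): heights before test = [3 3 4 0 2 3]; fits = True

Answer: yes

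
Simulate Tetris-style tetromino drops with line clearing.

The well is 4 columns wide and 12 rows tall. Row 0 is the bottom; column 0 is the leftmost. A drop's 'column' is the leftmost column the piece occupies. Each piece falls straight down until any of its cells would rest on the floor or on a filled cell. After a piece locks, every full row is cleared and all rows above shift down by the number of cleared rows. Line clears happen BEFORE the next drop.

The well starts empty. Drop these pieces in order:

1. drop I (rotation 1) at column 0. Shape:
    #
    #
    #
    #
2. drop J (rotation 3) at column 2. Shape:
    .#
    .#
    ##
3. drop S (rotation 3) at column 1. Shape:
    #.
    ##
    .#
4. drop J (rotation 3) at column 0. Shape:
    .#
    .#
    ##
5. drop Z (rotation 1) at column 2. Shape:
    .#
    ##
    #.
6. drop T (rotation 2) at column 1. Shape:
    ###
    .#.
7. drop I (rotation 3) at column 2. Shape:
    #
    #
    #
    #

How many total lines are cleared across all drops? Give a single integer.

Answer: 2

Derivation:
Drop 1: I rot1 at col 0 lands with bottom-row=0; cleared 0 line(s) (total 0); column heights now [4 0 0 0], max=4
Drop 2: J rot3 at col 2 lands with bottom-row=0; cleared 0 line(s) (total 0); column heights now [4 0 1 3], max=4
Drop 3: S rot3 at col 1 lands with bottom-row=1; cleared 1 line(s) (total 1); column heights now [3 3 2 2], max=3
Drop 4: J rot3 at col 0 lands with bottom-row=3; cleared 0 line(s) (total 1); column heights now [4 6 2 2], max=6
Drop 5: Z rot1 at col 2 lands with bottom-row=2; cleared 1 line(s) (total 2); column heights now [3 5 3 4], max=5
Drop 6: T rot2 at col 1 lands with bottom-row=4; cleared 0 line(s) (total 2); column heights now [3 6 6 6], max=6
Drop 7: I rot3 at col 2 lands with bottom-row=6; cleared 0 line(s) (total 2); column heights now [3 6 10 6], max=10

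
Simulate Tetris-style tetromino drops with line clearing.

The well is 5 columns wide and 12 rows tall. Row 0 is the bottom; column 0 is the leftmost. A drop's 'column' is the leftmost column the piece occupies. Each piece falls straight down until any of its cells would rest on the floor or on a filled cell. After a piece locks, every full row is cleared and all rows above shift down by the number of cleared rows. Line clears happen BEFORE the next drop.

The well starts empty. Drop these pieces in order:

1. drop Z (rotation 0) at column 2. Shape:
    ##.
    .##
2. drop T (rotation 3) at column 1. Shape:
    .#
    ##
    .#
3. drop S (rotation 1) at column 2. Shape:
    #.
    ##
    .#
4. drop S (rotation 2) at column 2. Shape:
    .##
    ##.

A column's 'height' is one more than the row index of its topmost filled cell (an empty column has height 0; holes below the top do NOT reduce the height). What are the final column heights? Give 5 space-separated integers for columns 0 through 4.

Answer: 0 4 8 9 9

Derivation:
Drop 1: Z rot0 at col 2 lands with bottom-row=0; cleared 0 line(s) (total 0); column heights now [0 0 2 2 1], max=2
Drop 2: T rot3 at col 1 lands with bottom-row=2; cleared 0 line(s) (total 0); column heights now [0 4 5 2 1], max=5
Drop 3: S rot1 at col 2 lands with bottom-row=4; cleared 0 line(s) (total 0); column heights now [0 4 7 6 1], max=7
Drop 4: S rot2 at col 2 lands with bottom-row=7; cleared 0 line(s) (total 0); column heights now [0 4 8 9 9], max=9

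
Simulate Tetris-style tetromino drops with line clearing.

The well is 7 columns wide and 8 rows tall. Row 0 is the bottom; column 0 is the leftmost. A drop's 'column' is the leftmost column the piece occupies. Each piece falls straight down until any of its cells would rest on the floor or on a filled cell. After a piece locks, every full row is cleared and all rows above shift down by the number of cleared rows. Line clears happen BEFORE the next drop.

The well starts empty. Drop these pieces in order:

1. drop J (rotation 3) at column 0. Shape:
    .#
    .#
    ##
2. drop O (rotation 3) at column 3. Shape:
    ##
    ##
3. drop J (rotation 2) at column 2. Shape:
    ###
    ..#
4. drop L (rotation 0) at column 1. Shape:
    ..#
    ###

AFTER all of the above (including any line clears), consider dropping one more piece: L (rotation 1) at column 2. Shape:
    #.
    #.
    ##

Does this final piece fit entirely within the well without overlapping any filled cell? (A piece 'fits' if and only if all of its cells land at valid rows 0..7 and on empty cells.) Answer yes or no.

Answer: no

Derivation:
Drop 1: J rot3 at col 0 lands with bottom-row=0; cleared 0 line(s) (total 0); column heights now [1 3 0 0 0 0 0], max=3
Drop 2: O rot3 at col 3 lands with bottom-row=0; cleared 0 line(s) (total 0); column heights now [1 3 0 2 2 0 0], max=3
Drop 3: J rot2 at col 2 lands with bottom-row=2; cleared 0 line(s) (total 0); column heights now [1 3 4 4 4 0 0], max=4
Drop 4: L rot0 at col 1 lands with bottom-row=4; cleared 0 line(s) (total 0); column heights now [1 5 5 6 4 0 0], max=6
Test piece L rot1 at col 2 (width 2): heights before test = [1 5 5 6 4 0 0]; fits = False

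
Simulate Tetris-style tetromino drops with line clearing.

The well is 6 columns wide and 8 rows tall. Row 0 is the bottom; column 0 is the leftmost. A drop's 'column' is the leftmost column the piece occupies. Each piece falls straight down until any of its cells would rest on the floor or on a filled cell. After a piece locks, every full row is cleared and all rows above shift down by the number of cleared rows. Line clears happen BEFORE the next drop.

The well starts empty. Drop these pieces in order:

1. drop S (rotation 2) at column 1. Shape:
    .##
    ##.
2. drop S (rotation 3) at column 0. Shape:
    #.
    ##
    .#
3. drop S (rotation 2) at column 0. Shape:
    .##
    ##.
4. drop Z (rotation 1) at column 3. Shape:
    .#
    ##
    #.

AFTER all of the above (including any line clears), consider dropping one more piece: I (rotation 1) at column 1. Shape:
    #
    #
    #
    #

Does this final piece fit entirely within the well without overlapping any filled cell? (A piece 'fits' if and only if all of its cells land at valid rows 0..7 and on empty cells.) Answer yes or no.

Drop 1: S rot2 at col 1 lands with bottom-row=0; cleared 0 line(s) (total 0); column heights now [0 1 2 2 0 0], max=2
Drop 2: S rot3 at col 0 lands with bottom-row=1; cleared 0 line(s) (total 0); column heights now [4 3 2 2 0 0], max=4
Drop 3: S rot2 at col 0 lands with bottom-row=4; cleared 0 line(s) (total 0); column heights now [5 6 6 2 0 0], max=6
Drop 4: Z rot1 at col 3 lands with bottom-row=2; cleared 0 line(s) (total 0); column heights now [5 6 6 4 5 0], max=6
Test piece I rot1 at col 1 (width 1): heights before test = [5 6 6 4 5 0]; fits = False

Answer: no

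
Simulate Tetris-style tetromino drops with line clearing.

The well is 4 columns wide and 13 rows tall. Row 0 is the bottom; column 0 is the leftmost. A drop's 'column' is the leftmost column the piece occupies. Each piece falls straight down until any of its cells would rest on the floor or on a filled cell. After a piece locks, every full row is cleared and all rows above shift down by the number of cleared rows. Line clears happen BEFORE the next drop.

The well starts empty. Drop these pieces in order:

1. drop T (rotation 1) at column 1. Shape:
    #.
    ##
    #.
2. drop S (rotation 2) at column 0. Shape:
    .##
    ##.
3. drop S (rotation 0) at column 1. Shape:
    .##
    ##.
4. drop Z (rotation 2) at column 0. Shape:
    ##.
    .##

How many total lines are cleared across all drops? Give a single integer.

Answer: 0

Derivation:
Drop 1: T rot1 at col 1 lands with bottom-row=0; cleared 0 line(s) (total 0); column heights now [0 3 2 0], max=3
Drop 2: S rot2 at col 0 lands with bottom-row=3; cleared 0 line(s) (total 0); column heights now [4 5 5 0], max=5
Drop 3: S rot0 at col 1 lands with bottom-row=5; cleared 0 line(s) (total 0); column heights now [4 6 7 7], max=7
Drop 4: Z rot2 at col 0 lands with bottom-row=7; cleared 0 line(s) (total 0); column heights now [9 9 8 7], max=9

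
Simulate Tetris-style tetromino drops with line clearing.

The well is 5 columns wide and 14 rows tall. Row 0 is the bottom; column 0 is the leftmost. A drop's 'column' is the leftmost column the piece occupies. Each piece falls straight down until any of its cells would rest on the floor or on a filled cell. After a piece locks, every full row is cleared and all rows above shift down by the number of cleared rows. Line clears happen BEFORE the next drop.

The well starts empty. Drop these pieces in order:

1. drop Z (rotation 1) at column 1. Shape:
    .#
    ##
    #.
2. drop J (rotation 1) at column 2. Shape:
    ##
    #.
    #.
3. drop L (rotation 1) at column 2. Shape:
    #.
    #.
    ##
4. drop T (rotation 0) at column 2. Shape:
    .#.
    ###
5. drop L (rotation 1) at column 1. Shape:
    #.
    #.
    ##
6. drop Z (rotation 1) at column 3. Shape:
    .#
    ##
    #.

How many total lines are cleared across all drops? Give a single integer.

Drop 1: Z rot1 at col 1 lands with bottom-row=0; cleared 0 line(s) (total 0); column heights now [0 2 3 0 0], max=3
Drop 2: J rot1 at col 2 lands with bottom-row=3; cleared 0 line(s) (total 0); column heights now [0 2 6 6 0], max=6
Drop 3: L rot1 at col 2 lands with bottom-row=6; cleared 0 line(s) (total 0); column heights now [0 2 9 7 0], max=9
Drop 4: T rot0 at col 2 lands with bottom-row=9; cleared 0 line(s) (total 0); column heights now [0 2 10 11 10], max=11
Drop 5: L rot1 at col 1 lands with bottom-row=10; cleared 0 line(s) (total 0); column heights now [0 13 11 11 10], max=13
Drop 6: Z rot1 at col 3 lands with bottom-row=11; cleared 0 line(s) (total 0); column heights now [0 13 11 13 14], max=14

Answer: 0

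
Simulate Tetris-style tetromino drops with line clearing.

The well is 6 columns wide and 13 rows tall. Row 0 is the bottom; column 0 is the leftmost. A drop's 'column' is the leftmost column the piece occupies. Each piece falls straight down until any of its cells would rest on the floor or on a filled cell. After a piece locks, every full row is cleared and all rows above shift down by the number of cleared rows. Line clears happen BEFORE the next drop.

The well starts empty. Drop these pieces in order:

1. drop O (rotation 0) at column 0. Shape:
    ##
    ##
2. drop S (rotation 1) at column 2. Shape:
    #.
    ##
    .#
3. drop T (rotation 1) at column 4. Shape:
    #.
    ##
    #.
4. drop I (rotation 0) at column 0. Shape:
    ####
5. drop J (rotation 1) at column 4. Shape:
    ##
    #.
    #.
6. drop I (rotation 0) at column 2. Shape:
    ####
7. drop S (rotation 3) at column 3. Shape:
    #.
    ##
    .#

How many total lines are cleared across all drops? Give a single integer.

Answer: 1

Derivation:
Drop 1: O rot0 at col 0 lands with bottom-row=0; cleared 0 line(s) (total 0); column heights now [2 2 0 0 0 0], max=2
Drop 2: S rot1 at col 2 lands with bottom-row=0; cleared 0 line(s) (total 0); column heights now [2 2 3 2 0 0], max=3
Drop 3: T rot1 at col 4 lands with bottom-row=0; cleared 1 line(s) (total 1); column heights now [1 1 2 1 2 0], max=2
Drop 4: I rot0 at col 0 lands with bottom-row=2; cleared 0 line(s) (total 1); column heights now [3 3 3 3 2 0], max=3
Drop 5: J rot1 at col 4 lands with bottom-row=2; cleared 0 line(s) (total 1); column heights now [3 3 3 3 5 5], max=5
Drop 6: I rot0 at col 2 lands with bottom-row=5; cleared 0 line(s) (total 1); column heights now [3 3 6 6 6 6], max=6
Drop 7: S rot3 at col 3 lands with bottom-row=6; cleared 0 line(s) (total 1); column heights now [3 3 6 9 8 6], max=9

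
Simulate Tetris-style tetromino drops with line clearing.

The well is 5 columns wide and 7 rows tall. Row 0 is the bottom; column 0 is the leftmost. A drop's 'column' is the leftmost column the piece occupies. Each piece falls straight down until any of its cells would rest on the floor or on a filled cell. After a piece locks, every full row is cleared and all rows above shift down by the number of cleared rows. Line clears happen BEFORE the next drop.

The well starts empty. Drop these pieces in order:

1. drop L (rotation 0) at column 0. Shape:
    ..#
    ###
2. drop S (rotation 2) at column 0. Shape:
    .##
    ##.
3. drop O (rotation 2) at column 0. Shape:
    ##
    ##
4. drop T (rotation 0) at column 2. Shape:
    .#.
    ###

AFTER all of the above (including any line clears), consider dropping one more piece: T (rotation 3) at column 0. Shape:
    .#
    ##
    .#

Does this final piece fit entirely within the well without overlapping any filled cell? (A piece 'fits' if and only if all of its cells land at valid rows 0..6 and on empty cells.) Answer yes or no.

Answer: yes

Derivation:
Drop 1: L rot0 at col 0 lands with bottom-row=0; cleared 0 line(s) (total 0); column heights now [1 1 2 0 0], max=2
Drop 2: S rot2 at col 0 lands with bottom-row=1; cleared 0 line(s) (total 0); column heights now [2 3 3 0 0], max=3
Drop 3: O rot2 at col 0 lands with bottom-row=3; cleared 0 line(s) (total 0); column heights now [5 5 3 0 0], max=5
Drop 4: T rot0 at col 2 lands with bottom-row=3; cleared 1 line(s) (total 1); column heights now [4 4 3 4 0], max=4
Test piece T rot3 at col 0 (width 2): heights before test = [4 4 3 4 0]; fits = True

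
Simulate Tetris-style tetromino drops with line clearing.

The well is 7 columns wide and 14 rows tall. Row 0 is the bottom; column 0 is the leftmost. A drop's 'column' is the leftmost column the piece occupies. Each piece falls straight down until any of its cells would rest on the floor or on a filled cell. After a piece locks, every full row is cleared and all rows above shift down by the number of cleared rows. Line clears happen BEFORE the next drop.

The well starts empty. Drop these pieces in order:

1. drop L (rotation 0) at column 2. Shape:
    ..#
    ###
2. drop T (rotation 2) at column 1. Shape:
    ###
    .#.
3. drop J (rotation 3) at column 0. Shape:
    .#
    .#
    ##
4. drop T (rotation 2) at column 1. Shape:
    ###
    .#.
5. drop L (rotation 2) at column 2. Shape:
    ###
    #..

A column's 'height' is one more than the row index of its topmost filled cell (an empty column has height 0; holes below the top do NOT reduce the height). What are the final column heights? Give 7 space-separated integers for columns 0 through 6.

Drop 1: L rot0 at col 2 lands with bottom-row=0; cleared 0 line(s) (total 0); column heights now [0 0 1 1 2 0 0], max=2
Drop 2: T rot2 at col 1 lands with bottom-row=1; cleared 0 line(s) (total 0); column heights now [0 3 3 3 2 0 0], max=3
Drop 3: J rot3 at col 0 lands with bottom-row=3; cleared 0 line(s) (total 0); column heights now [4 6 3 3 2 0 0], max=6
Drop 4: T rot2 at col 1 lands with bottom-row=5; cleared 0 line(s) (total 0); column heights now [4 7 7 7 2 0 0], max=7
Drop 5: L rot2 at col 2 lands with bottom-row=7; cleared 0 line(s) (total 0); column heights now [4 7 9 9 9 0 0], max=9

Answer: 4 7 9 9 9 0 0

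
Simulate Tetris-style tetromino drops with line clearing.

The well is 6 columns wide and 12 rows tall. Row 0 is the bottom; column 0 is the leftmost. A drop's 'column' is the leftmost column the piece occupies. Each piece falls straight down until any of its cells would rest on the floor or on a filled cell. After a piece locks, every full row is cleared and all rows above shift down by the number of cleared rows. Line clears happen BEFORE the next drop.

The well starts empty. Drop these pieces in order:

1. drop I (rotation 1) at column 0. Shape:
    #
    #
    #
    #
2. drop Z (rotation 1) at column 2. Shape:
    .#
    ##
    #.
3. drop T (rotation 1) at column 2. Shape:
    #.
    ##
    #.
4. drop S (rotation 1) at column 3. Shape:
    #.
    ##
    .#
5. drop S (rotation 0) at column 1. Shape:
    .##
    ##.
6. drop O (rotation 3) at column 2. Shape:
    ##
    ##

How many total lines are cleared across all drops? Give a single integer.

Answer: 0

Derivation:
Drop 1: I rot1 at col 0 lands with bottom-row=0; cleared 0 line(s) (total 0); column heights now [4 0 0 0 0 0], max=4
Drop 2: Z rot1 at col 2 lands with bottom-row=0; cleared 0 line(s) (total 0); column heights now [4 0 2 3 0 0], max=4
Drop 3: T rot1 at col 2 lands with bottom-row=2; cleared 0 line(s) (total 0); column heights now [4 0 5 4 0 0], max=5
Drop 4: S rot1 at col 3 lands with bottom-row=3; cleared 0 line(s) (total 0); column heights now [4 0 5 6 5 0], max=6
Drop 5: S rot0 at col 1 lands with bottom-row=5; cleared 0 line(s) (total 0); column heights now [4 6 7 7 5 0], max=7
Drop 6: O rot3 at col 2 lands with bottom-row=7; cleared 0 line(s) (total 0); column heights now [4 6 9 9 5 0], max=9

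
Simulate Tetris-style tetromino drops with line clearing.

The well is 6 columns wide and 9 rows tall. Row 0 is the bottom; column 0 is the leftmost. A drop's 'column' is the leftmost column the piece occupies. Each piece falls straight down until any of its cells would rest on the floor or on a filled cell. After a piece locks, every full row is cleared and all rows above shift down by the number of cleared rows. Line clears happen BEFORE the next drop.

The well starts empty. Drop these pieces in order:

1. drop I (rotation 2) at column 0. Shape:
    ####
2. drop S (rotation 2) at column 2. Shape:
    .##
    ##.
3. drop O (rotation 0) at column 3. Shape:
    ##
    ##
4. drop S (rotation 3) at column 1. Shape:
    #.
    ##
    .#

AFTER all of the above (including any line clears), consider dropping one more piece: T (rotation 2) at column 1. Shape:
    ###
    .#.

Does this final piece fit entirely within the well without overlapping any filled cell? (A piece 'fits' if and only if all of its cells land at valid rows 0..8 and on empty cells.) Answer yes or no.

Drop 1: I rot2 at col 0 lands with bottom-row=0; cleared 0 line(s) (total 0); column heights now [1 1 1 1 0 0], max=1
Drop 2: S rot2 at col 2 lands with bottom-row=1; cleared 0 line(s) (total 0); column heights now [1 1 2 3 3 0], max=3
Drop 3: O rot0 at col 3 lands with bottom-row=3; cleared 0 line(s) (total 0); column heights now [1 1 2 5 5 0], max=5
Drop 4: S rot3 at col 1 lands with bottom-row=2; cleared 0 line(s) (total 0); column heights now [1 5 4 5 5 0], max=5
Test piece T rot2 at col 1 (width 3): heights before test = [1 5 4 5 5 0]; fits = True

Answer: yes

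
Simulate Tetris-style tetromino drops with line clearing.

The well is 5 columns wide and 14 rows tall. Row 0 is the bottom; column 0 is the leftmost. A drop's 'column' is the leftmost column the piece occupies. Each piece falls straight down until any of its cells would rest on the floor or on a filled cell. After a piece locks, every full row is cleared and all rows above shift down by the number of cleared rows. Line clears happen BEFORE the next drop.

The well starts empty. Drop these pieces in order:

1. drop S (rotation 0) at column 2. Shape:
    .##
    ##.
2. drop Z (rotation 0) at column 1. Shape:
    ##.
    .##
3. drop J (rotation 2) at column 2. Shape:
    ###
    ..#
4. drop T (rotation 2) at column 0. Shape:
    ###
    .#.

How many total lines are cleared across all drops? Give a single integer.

Drop 1: S rot0 at col 2 lands with bottom-row=0; cleared 0 line(s) (total 0); column heights now [0 0 1 2 2], max=2
Drop 2: Z rot0 at col 1 lands with bottom-row=2; cleared 0 line(s) (total 0); column heights now [0 4 4 3 2], max=4
Drop 3: J rot2 at col 2 lands with bottom-row=3; cleared 0 line(s) (total 0); column heights now [0 4 5 5 5], max=5
Drop 4: T rot2 at col 0 lands with bottom-row=4; cleared 0 line(s) (total 0); column heights now [6 6 6 5 5], max=6

Answer: 0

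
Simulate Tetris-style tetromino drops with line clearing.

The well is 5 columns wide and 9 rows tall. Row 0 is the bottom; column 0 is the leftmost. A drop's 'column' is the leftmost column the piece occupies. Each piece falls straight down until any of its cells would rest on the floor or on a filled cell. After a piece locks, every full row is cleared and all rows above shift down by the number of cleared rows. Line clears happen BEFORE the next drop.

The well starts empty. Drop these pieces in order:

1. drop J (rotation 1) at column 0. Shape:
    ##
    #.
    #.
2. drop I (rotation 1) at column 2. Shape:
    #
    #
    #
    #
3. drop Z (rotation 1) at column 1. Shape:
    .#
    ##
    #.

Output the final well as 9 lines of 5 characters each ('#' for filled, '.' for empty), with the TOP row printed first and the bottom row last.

Answer: .....
.....
.....
..#..
.##..
.##..
###..
#.#..
#.#..

Derivation:
Drop 1: J rot1 at col 0 lands with bottom-row=0; cleared 0 line(s) (total 0); column heights now [3 3 0 0 0], max=3
Drop 2: I rot1 at col 2 lands with bottom-row=0; cleared 0 line(s) (total 0); column heights now [3 3 4 0 0], max=4
Drop 3: Z rot1 at col 1 lands with bottom-row=3; cleared 0 line(s) (total 0); column heights now [3 5 6 0 0], max=6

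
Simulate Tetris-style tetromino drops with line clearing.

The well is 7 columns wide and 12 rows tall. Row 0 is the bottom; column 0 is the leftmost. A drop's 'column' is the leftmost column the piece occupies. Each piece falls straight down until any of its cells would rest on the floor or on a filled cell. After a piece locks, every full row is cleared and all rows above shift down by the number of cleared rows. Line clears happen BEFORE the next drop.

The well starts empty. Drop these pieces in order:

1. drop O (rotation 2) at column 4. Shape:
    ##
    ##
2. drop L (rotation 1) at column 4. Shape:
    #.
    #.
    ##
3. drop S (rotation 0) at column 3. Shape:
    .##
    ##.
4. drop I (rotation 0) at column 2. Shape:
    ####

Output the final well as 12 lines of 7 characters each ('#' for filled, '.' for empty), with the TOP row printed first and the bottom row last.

Drop 1: O rot2 at col 4 lands with bottom-row=0; cleared 0 line(s) (total 0); column heights now [0 0 0 0 2 2 0], max=2
Drop 2: L rot1 at col 4 lands with bottom-row=2; cleared 0 line(s) (total 0); column heights now [0 0 0 0 5 3 0], max=5
Drop 3: S rot0 at col 3 lands with bottom-row=5; cleared 0 line(s) (total 0); column heights now [0 0 0 6 7 7 0], max=7
Drop 4: I rot0 at col 2 lands with bottom-row=7; cleared 0 line(s) (total 0); column heights now [0 0 8 8 8 8 0], max=8

Answer: .......
.......
.......
.......
..####.
....##.
...##..
....#..
....#..
....##.
....##.
....##.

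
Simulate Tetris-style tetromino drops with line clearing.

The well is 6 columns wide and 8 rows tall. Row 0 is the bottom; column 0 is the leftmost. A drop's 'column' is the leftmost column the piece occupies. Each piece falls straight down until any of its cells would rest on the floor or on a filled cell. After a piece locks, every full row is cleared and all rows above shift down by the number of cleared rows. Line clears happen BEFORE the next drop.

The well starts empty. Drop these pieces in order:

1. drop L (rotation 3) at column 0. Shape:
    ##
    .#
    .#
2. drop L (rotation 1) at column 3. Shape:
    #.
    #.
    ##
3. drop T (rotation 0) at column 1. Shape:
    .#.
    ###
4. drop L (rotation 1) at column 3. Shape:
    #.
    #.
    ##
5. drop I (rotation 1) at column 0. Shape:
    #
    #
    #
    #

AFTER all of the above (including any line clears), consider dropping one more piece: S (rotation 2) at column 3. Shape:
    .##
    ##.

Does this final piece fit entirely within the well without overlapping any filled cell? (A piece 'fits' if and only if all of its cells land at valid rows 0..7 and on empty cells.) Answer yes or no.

Drop 1: L rot3 at col 0 lands with bottom-row=0; cleared 0 line(s) (total 0); column heights now [3 3 0 0 0 0], max=3
Drop 2: L rot1 at col 3 lands with bottom-row=0; cleared 0 line(s) (total 0); column heights now [3 3 0 3 1 0], max=3
Drop 3: T rot0 at col 1 lands with bottom-row=3; cleared 0 line(s) (total 0); column heights now [3 4 5 4 1 0], max=5
Drop 4: L rot1 at col 3 lands with bottom-row=4; cleared 0 line(s) (total 0); column heights now [3 4 5 7 5 0], max=7
Drop 5: I rot1 at col 0 lands with bottom-row=3; cleared 0 line(s) (total 0); column heights now [7 4 5 7 5 0], max=7
Test piece S rot2 at col 3 (width 3): heights before test = [7 4 5 7 5 0]; fits = False

Answer: no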